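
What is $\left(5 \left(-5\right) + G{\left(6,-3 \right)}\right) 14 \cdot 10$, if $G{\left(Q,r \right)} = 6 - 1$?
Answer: $-2800$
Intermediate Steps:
$G{\left(Q,r \right)} = 5$ ($G{\left(Q,r \right)} = 6 - 1 = 5$)
$\left(5 \left(-5\right) + G{\left(6,-3 \right)}\right) 14 \cdot 10 = \left(5 \left(-5\right) + 5\right) 14 \cdot 10 = \left(-25 + 5\right) 14 \cdot 10 = \left(-20\right) 14 \cdot 10 = \left(-280\right) 10 = -2800$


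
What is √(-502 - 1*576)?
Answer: 7*I*√22 ≈ 32.833*I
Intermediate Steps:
√(-502 - 1*576) = √(-502 - 576) = √(-1078) = 7*I*√22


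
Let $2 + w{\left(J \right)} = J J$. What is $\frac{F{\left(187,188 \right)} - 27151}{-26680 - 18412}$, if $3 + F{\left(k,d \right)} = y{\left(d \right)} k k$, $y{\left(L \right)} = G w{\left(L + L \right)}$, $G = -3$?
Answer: $\frac{3707787343}{11273} \approx 3.2891 \cdot 10^{5}$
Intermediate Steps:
$w{\left(J \right)} = -2 + J^{2}$ ($w{\left(J \right)} = -2 + J J = -2 + J^{2}$)
$y{\left(L \right)} = 6 - 12 L^{2}$ ($y{\left(L \right)} = - 3 \left(-2 + \left(L + L\right)^{2}\right) = - 3 \left(-2 + \left(2 L\right)^{2}\right) = - 3 \left(-2 + 4 L^{2}\right) = 6 - 12 L^{2}$)
$F{\left(k,d \right)} = -3 + k^{2} \left(6 - 12 d^{2}\right)$ ($F{\left(k,d \right)} = -3 + \left(6 - 12 d^{2}\right) k k = -3 + k \left(6 - 12 d^{2}\right) k = -3 + k^{2} \left(6 - 12 d^{2}\right)$)
$\frac{F{\left(187,188 \right)} - 27151}{-26680 - 18412} = \frac{\left(-3 + 6 \cdot 187^{2} \left(1 - 2 \cdot 188^{2}\right)\right) - 27151}{-26680 - 18412} = \frac{\left(-3 + 6 \cdot 34969 \left(1 - 70688\right)\right) - 27151}{-45092} = \left(\left(-3 + 6 \cdot 34969 \left(1 - 70688\right)\right) - 27151\right) \left(- \frac{1}{45092}\right) = \left(\left(-3 + 6 \cdot 34969 \left(-70687\right)\right) - 27151\right) \left(- \frac{1}{45092}\right) = \left(\left(-3 - 14831122218\right) - 27151\right) \left(- \frac{1}{45092}\right) = \left(-14831122221 - 27151\right) \left(- \frac{1}{45092}\right) = \left(-14831149372\right) \left(- \frac{1}{45092}\right) = \frac{3707787343}{11273}$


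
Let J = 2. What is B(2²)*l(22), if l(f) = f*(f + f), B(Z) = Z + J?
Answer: 5808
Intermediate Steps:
B(Z) = 2 + Z (B(Z) = Z + 2 = 2 + Z)
l(f) = 2*f² (l(f) = f*(2*f) = 2*f²)
B(2²)*l(22) = (2 + 2²)*(2*22²) = (2 + 4)*(2*484) = 6*968 = 5808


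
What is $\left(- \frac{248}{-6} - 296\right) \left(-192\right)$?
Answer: $48896$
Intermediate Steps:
$\left(- \frac{248}{-6} - 296\right) \left(-192\right) = \left(\left(-248\right) \left(- \frac{1}{6}\right) - 296\right) \left(-192\right) = \left(\frac{124}{3} - 296\right) \left(-192\right) = \left(- \frac{764}{3}\right) \left(-192\right) = 48896$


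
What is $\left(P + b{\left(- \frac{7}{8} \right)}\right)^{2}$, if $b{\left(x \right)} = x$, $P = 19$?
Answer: $\frac{21025}{64} \approx 328.52$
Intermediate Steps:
$\left(P + b{\left(- \frac{7}{8} \right)}\right)^{2} = \left(19 - \frac{7}{8}\right)^{2} = \left(\frac{145}{8}\right)^{2} = \frac{21025}{64}$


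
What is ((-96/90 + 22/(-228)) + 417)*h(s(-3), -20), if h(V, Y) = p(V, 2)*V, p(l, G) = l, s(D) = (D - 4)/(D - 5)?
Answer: 3871441/12160 ≈ 318.38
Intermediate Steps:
s(D) = (-4 + D)/(-5 + D)
h(V, Y) = V² (h(V, Y) = V*V = V²)
((-96/90 + 22/(-228)) + 417)*h(s(-3), -20) = ((-96/90 + 22/(-228)) + 417)*((-4 - 3)/(-5 - 3))² = ((-96*1/90 + 22*(-1/228)) + 417)*(-7/(-8))² = ((-16/15 - 11/114) + 417)*(-⅛*(-7))² = (-221/190 + 417)*(7/8)² = (79009/190)*(49/64) = 3871441/12160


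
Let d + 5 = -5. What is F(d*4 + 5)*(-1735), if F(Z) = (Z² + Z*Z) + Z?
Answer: -4190025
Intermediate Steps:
d = -10 (d = -5 - 5 = -10)
F(Z) = Z + 2*Z² (F(Z) = (Z² + Z²) + Z = 2*Z² + Z = Z + 2*Z²)
F(d*4 + 5)*(-1735) = ((-10*4 + 5)*(1 + 2*(-10*4 + 5)))*(-1735) = ((-40 + 5)*(1 + 2*(-40 + 5)))*(-1735) = -35*(1 + 2*(-35))*(-1735) = -35*(1 - 70)*(-1735) = -35*(-69)*(-1735) = 2415*(-1735) = -4190025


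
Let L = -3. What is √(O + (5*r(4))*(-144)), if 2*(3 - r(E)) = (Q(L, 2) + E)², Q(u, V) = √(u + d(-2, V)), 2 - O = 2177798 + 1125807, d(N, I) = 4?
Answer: 3*I*√366307 ≈ 1815.7*I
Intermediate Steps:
O = -3303603 (O = 2 - (2177798 + 1125807) = 2 - 1*3303605 = 2 - 3303605 = -3303603)
Q(u, V) = √(4 + u) (Q(u, V) = √(u + 4) = √(4 + u))
r(E) = 3 - (1 + E)²/2 (r(E) = 3 - (√(4 - 3) + E)²/2 = 3 - (√1 + E)²/2 = 3 - (1 + E)²/2)
√(O + (5*r(4))*(-144)) = √(-3303603 + (5*(3 - (1 + 4)²/2))*(-144)) = √(-3303603 + (5*(3 - ½*5²))*(-144)) = √(-3303603 + (5*(3 - ½*25))*(-144)) = √(-3303603 + (5*(3 - 25/2))*(-144)) = √(-3303603 + (5*(-19/2))*(-144)) = √(-3303603 - 95/2*(-144)) = √(-3303603 + 6840) = √(-3296763) = 3*I*√366307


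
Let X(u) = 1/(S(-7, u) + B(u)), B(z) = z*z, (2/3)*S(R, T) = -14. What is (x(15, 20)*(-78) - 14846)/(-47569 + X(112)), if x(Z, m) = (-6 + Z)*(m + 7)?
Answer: 211638700/297853293 ≈ 0.71055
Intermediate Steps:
S(R, T) = -21 (S(R, T) = (3/2)*(-14) = -21)
B(z) = z²
x(Z, m) = (-6 + Z)*(7 + m)
X(u) = 1/(-21 + u²)
(x(15, 20)*(-78) - 14846)/(-47569 + X(112)) = ((-42 - 6*20 + 7*15 + 15*20)*(-78) - 14846)/(-47569 + 1/(-21 + 112²)) = ((-42 - 120 + 105 + 300)*(-78) - 14846)/(-47569 + 1/(-21 + 12544)) = (243*(-78) - 14846)/(-47569 + 1/12523) = (-18954 - 14846)/(-47569 + 1/12523) = -33800/(-595706586/12523) = -33800*(-12523/595706586) = 211638700/297853293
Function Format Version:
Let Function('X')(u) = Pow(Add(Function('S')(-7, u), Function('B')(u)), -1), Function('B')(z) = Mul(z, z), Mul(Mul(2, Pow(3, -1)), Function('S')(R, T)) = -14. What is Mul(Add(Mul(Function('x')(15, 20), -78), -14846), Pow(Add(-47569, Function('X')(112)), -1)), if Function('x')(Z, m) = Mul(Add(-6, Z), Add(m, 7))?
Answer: Rational(211638700, 297853293) ≈ 0.71055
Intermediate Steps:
Function('S')(R, T) = -21 (Function('S')(R, T) = Mul(Rational(3, 2), -14) = -21)
Function('B')(z) = Pow(z, 2)
Function('x')(Z, m) = Mul(Add(-6, Z), Add(7, m))
Function('X')(u) = Pow(Add(-21, Pow(u, 2)), -1)
Mul(Add(Mul(Function('x')(15, 20), -78), -14846), Pow(Add(-47569, Function('X')(112)), -1)) = Mul(Add(Mul(Add(-42, Mul(-6, 20), Mul(7, 15), Mul(15, 20)), -78), -14846), Pow(Add(-47569, Pow(Add(-21, Pow(112, 2)), -1)), -1)) = Mul(Add(Mul(Add(-42, -120, 105, 300), -78), -14846), Pow(Add(-47569, Pow(Add(-21, 12544), -1)), -1)) = Mul(Add(Mul(243, -78), -14846), Pow(Add(-47569, Pow(12523, -1)), -1)) = Mul(Add(-18954, -14846), Pow(Add(-47569, Rational(1, 12523)), -1)) = Mul(-33800, Pow(Rational(-595706586, 12523), -1)) = Mul(-33800, Rational(-12523, 595706586)) = Rational(211638700, 297853293)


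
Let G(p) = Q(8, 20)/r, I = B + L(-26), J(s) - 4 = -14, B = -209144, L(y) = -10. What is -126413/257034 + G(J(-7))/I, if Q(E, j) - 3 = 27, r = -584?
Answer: -1286735541379/2616304876152 ≈ -0.49181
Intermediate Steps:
Q(E, j) = 30 (Q(E, j) = 3 + 27 = 30)
J(s) = -10 (J(s) = 4 - 14 = -10)
I = -209154 (I = -209144 - 10 = -209154)
G(p) = -15/292 (G(p) = 30/(-584) = 30*(-1/584) = -15/292)
-126413/257034 + G(J(-7))/I = -126413/257034 - 15/292/(-209154) = -126413*1/257034 - 15/292*(-1/209154) = -126413/257034 + 5/20357656 = -1286735541379/2616304876152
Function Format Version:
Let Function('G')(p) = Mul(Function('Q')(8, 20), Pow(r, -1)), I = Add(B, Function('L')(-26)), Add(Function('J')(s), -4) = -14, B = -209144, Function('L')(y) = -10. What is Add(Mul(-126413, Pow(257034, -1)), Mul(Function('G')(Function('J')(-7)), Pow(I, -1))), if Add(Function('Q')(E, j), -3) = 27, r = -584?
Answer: Rational(-1286735541379, 2616304876152) ≈ -0.49181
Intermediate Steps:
Function('Q')(E, j) = 30 (Function('Q')(E, j) = Add(3, 27) = 30)
Function('J')(s) = -10 (Function('J')(s) = Add(4, -14) = -10)
I = -209154 (I = Add(-209144, -10) = -209154)
Function('G')(p) = Rational(-15, 292) (Function('G')(p) = Mul(30, Pow(-584, -1)) = Mul(30, Rational(-1, 584)) = Rational(-15, 292))
Add(Mul(-126413, Pow(257034, -1)), Mul(Function('G')(Function('J')(-7)), Pow(I, -1))) = Add(Mul(-126413, Pow(257034, -1)), Mul(Rational(-15, 292), Pow(-209154, -1))) = Add(Mul(-126413, Rational(1, 257034)), Mul(Rational(-15, 292), Rational(-1, 209154))) = Add(Rational(-126413, 257034), Rational(5, 20357656)) = Rational(-1286735541379, 2616304876152)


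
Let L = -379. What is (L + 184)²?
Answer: 38025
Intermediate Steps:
(L + 184)² = (-379 + 184)² = (-195)² = 38025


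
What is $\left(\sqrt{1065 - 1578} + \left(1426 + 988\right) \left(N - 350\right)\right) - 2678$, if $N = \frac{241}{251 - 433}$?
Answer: $- \frac{77420485}{91} + 3 i \sqrt{57} \approx -8.5078 \cdot 10^{5} + 22.65 i$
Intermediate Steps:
$N = - \frac{241}{182}$ ($N = \frac{241}{251 - 433} = \frac{241}{-182} = 241 \left(- \frac{1}{182}\right) = - \frac{241}{182} \approx -1.3242$)
$\left(\sqrt{1065 - 1578} + \left(1426 + 988\right) \left(N - 350\right)\right) - 2678 = \left(\sqrt{1065 - 1578} + \left(1426 + 988\right) \left(- \frac{241}{182} - 350\right)\right) - 2678 = \left(\sqrt{-513} + 2414 \left(- \frac{63941}{182}\right)\right) - 2678 = \left(3 i \sqrt{57} - \frac{77176787}{91}\right) - 2678 = \left(- \frac{77176787}{91} + 3 i \sqrt{57}\right) - 2678 = - \frac{77420485}{91} + 3 i \sqrt{57}$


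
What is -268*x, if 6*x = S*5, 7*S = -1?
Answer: 670/21 ≈ 31.905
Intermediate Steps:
S = -1/7 (S = (1/7)*(-1) = -1/7 ≈ -0.14286)
x = -5/42 (x = (-1/7*5)/6 = (1/6)*(-5/7) = -5/42 ≈ -0.11905)
-268*x = -268*(-5/42) = 670/21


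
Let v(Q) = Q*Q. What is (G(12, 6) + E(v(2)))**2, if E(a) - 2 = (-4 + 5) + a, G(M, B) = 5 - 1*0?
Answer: 144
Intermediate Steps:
G(M, B) = 5 (G(M, B) = 5 + 0 = 5)
v(Q) = Q**2
E(a) = 3 + a (E(a) = 2 + ((-4 + 5) + a) = 2 + (1 + a) = 3 + a)
(G(12, 6) + E(v(2)))**2 = (5 + (3 + 2**2))**2 = (5 + (3 + 4))**2 = (5 + 7)**2 = 12**2 = 144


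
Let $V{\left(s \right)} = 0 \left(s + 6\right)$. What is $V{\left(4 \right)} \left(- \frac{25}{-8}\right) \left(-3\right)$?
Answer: $0$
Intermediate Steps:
$V{\left(s \right)} = 0$ ($V{\left(s \right)} = 0 \left(6 + s\right) = 0$)
$V{\left(4 \right)} \left(- \frac{25}{-8}\right) \left(-3\right) = 0 \left(- \frac{25}{-8}\right) \left(-3\right) = 0 \left(\left(-25\right) \left(- \frac{1}{8}\right)\right) \left(-3\right) = 0 \cdot \frac{25}{8} \left(-3\right) = 0 \left(-3\right) = 0$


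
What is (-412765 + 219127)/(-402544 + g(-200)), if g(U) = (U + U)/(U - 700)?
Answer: 871371/1811446 ≈ 0.48104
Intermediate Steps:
g(U) = 2*U/(-700 + U) (g(U) = (2*U)/(-700 + U) = 2*U/(-700 + U))
(-412765 + 219127)/(-402544 + g(-200)) = (-412765 + 219127)/(-402544 + 2*(-200)/(-700 - 200)) = -193638/(-402544 + 2*(-200)/(-900)) = -193638/(-402544 + 2*(-200)*(-1/900)) = -193638/(-402544 + 4/9) = -193638/(-3622892/9) = -193638*(-9/3622892) = 871371/1811446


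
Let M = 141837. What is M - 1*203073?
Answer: -61236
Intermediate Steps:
M - 1*203073 = 141837 - 1*203073 = 141837 - 203073 = -61236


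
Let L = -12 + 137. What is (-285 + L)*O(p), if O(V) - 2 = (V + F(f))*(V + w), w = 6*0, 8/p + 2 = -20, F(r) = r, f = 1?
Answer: -34240/121 ≈ -282.98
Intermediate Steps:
p = -4/11 (p = 8/(-2 - 20) = 8/(-22) = 8*(-1/22) = -4/11 ≈ -0.36364)
L = 125
w = 0
O(V) = 2 + V*(1 + V) (O(V) = 2 + (V + 1)*(V + 0) = 2 + (1 + V)*V = 2 + V*(1 + V))
(-285 + L)*O(p) = (-285 + 125)*(2 - 4/11 + (-4/11)²) = -160*(2 - 4/11 + 16/121) = -160*214/121 = -34240/121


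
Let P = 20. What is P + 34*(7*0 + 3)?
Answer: 122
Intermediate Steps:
P + 34*(7*0 + 3) = 20 + 34*(7*0 + 3) = 20 + 34*(0 + 3) = 20 + 34*3 = 20 + 102 = 122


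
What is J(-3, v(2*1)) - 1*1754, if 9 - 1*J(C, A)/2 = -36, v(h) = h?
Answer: -1664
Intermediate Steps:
J(C, A) = 90 (J(C, A) = 18 - 2*(-36) = 18 + 72 = 90)
J(-3, v(2*1)) - 1*1754 = 90 - 1*1754 = 90 - 1754 = -1664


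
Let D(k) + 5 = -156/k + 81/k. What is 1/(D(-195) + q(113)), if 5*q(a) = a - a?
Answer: -13/60 ≈ -0.21667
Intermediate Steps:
q(a) = 0 (q(a) = (a - a)/5 = (⅕)*0 = 0)
D(k) = -5 - 75/k (D(k) = -5 + (-156/k + 81/k) = -5 - 75/k)
1/(D(-195) + q(113)) = 1/((-5 - 75/(-195)) + 0) = 1/((-5 - 75*(-1/195)) + 0) = 1/((-5 + 5/13) + 0) = 1/(-60/13 + 0) = 1/(-60/13) = -13/60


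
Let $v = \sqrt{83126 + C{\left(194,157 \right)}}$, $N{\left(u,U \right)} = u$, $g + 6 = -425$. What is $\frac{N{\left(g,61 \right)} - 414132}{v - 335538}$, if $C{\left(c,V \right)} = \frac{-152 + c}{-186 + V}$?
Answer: $\frac{65063670273}{52661037472} + \frac{13373 \sqrt{17476937}}{52661037472} \approx 1.2366$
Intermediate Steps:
$g = -431$ ($g = -6 - 425 = -431$)
$C{\left(c,V \right)} = \frac{-152 + c}{-186 + V}$
$v = \frac{2 \sqrt{17476937}}{29}$ ($v = \sqrt{83126 + \frac{-152 + 194}{-186 + 157}} = \sqrt{83126 + \frac{1}{-29} \cdot 42} = \sqrt{83126 - \frac{42}{29}} = \sqrt{\frac{2410612}{29}} = \frac{2 \sqrt{17476937}}{29} \approx 288.31$)
$\frac{N{\left(g,61 \right)} - 414132}{v - 335538} = \frac{-431 - 414132}{\frac{2 \sqrt{17476937}}{29} - 335538} = - \frac{414563}{-335538 + \frac{2 \sqrt{17476937}}{29}}$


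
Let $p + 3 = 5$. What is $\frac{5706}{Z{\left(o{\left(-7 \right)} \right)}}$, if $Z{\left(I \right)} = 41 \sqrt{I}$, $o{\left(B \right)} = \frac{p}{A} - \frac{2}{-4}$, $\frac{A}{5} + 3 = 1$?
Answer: $\frac{1902 \sqrt{30}}{41} \approx 254.09$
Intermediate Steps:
$p = 2$ ($p = -3 + 5 = 2$)
$A = -10$ ($A = -15 + 5 \cdot 1 = -15 + 5 = -10$)
$o{\left(B \right)} = \frac{3}{10}$ ($o{\left(B \right)} = \frac{2}{-10} - \frac{2}{-4} = 2 \left(- \frac{1}{10}\right) - - \frac{1}{2} = - \frac{1}{5} + \frac{1}{2} = \frac{3}{10}$)
$\frac{5706}{Z{\left(o{\left(-7 \right)} \right)}} = \frac{5706}{41 \sqrt{\frac{3}{10}}} = \frac{5706}{41 \frac{\sqrt{30}}{10}} = \frac{5706}{\frac{41}{10} \sqrt{30}} = 5706 \frac{\sqrt{30}}{123} = \frac{1902 \sqrt{30}}{41}$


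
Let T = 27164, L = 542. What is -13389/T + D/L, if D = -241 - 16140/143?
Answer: -1206153863/1052686492 ≈ -1.1458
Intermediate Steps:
D = -50603/143 (D = -241 - 16140/143 = -50603/143 ≈ -353.87)
-13389/T + D/L = -13389/27164 - 50603/143/542 = -13389*1/27164 - 50603/143*1/542 = -13389/27164 - 50603/77506 = -1206153863/1052686492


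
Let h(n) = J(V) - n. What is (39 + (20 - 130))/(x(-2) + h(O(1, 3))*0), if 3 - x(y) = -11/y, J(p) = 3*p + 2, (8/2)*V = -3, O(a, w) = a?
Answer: 142/5 ≈ 28.400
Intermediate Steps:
V = -3/4 (V = (1/4)*(-3) = -3/4 ≈ -0.75000)
J(p) = 2 + 3*p
h(n) = -1/4 - n (h(n) = (2 + 3*(-3/4)) - n = (2 - 9/4) - n = -1/4 - n)
x(y) = 3 + 11/y (x(y) = 3 - (-11)/y = 3 + 11/y)
(39 + (20 - 130))/(x(-2) + h(O(1, 3))*0) = (39 + (20 - 130))/((3 + 11/(-2)) + (-1/4 - 1*1)*0) = (39 - 110)/((3 + 11*(-1/2)) + (-1/4 - 1)*0) = -71/((3 - 11/2) - 5/4*0) = -71/(-5/2 + 0) = -71/(-5/2) = -71*(-2/5) = 142/5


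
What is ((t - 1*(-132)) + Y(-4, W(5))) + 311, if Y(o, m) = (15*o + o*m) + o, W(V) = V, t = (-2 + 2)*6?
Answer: 359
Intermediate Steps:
t = 0 (t = 0*6 = 0)
Y(o, m) = 16*o + m*o (Y(o, m) = (15*o + m*o) + o = 16*o + m*o)
((t - 1*(-132)) + Y(-4, W(5))) + 311 = ((0 - 1*(-132)) - 4*(16 + 5)) + 311 = ((0 + 132) - 4*21) + 311 = (132 - 84) + 311 = 48 + 311 = 359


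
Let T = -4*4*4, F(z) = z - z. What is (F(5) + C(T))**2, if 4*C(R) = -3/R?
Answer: 9/65536 ≈ 0.00013733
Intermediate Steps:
F(z) = 0
T = -64 (T = -16*4 = -64)
C(R) = -3/(4*R) (C(R) = (-3/R)/4 = -3/(4*R))
(F(5) + C(T))**2 = (0 - 3/4/(-64))**2 = (0 - 3/4*(-1/64))**2 = (0 + 3/256)**2 = (3/256)**2 = 9/65536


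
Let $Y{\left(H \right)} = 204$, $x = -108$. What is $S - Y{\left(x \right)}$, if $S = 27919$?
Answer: $27715$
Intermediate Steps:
$S - Y{\left(x \right)} = 27919 - 204 = 27715$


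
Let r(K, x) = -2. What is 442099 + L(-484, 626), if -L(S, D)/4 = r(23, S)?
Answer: 442107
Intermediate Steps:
L(S, D) = 8 (L(S, D) = -4*(-2) = 8)
442099 + L(-484, 626) = 442099 + 8 = 442107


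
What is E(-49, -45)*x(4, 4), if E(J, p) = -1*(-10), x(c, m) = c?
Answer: 40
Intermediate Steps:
E(J, p) = 10
E(-49, -45)*x(4, 4) = 10*4 = 40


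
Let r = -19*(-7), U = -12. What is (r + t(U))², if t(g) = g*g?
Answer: 76729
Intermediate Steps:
t(g) = g²
r = 133
(r + t(U))² = (133 + (-12)²)² = (133 + 144)² = 277² = 76729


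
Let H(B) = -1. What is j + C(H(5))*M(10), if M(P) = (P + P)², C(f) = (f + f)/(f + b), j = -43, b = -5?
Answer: 271/3 ≈ 90.333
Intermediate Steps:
C(f) = 2*f/(-5 + f) (C(f) = (f + f)/(f - 5) = (2*f)/(-5 + f) = 2*f/(-5 + f))
M(P) = 4*P² (M(P) = (2*P)² = 4*P²)
j + C(H(5))*M(10) = -43 + (2*(-1)/(-5 - 1))*(4*10²) = -43 + (2*(-1)/(-6))*(4*100) = -43 + (2*(-1)*(-⅙))*400 = -43 + (⅓)*400 = -43 + 400/3 = 271/3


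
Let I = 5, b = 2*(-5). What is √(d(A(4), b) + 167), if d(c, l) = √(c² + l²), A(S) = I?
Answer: √(167 + 5*√5) ≈ 13.348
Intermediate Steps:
b = -10
A(S) = 5
√(d(A(4), b) + 167) = √(√(5² + (-10)²) + 167) = √(√(25 + 100) + 167) = √(√125 + 167) = √(5*√5 + 167) = √(167 + 5*√5)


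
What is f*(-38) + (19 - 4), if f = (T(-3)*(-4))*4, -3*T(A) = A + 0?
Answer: 623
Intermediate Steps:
T(A) = -A/3 (T(A) = -(A + 0)/3 = -A/3)
f = -16 (f = (-1/3*(-3)*(-4))*4 = (1*(-4))*4 = -4*4 = -16)
f*(-38) + (19 - 4) = -16*(-38) + (19 - 4) = 608 + 15 = 623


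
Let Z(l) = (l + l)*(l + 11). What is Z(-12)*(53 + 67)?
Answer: 2880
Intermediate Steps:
Z(l) = 2*l*(11 + l) (Z(l) = (2*l)*(11 + l) = 2*l*(11 + l))
Z(-12)*(53 + 67) = (2*(-12)*(11 - 12))*(53 + 67) = (2*(-12)*(-1))*120 = 24*120 = 2880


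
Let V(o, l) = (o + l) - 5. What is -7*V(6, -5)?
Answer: 28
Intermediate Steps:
V(o, l) = -5 + l + o (V(o, l) = (l + o) - 5 = -5 + l + o)
-7*V(6, -5) = -7*(-5 - 5 + 6) = -7*(-4) = 28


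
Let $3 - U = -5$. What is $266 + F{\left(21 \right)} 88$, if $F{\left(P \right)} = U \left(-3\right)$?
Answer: $-1846$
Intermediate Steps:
$U = 8$ ($U = 3 - -5 = 3 + 5 = 8$)
$F{\left(P \right)} = -24$ ($F{\left(P \right)} = 8 \left(-3\right) = -24$)
$266 + F{\left(21 \right)} 88 = 266 - 2112 = -1846$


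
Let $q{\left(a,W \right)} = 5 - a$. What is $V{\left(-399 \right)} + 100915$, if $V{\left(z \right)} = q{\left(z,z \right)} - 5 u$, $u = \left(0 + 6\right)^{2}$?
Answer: $101139$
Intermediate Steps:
$u = 36$ ($u = 6^{2} = 36$)
$V{\left(z \right)} = -175 - z$ ($V{\left(z \right)} = \left(5 - z\right) - 5 \cdot 36 = \left(5 - z\right) - 180 = -175 - z$)
$V{\left(-399 \right)} + 100915 = \left(-175 - -399\right) + 100915 = \left(-175 + 399\right) + 100915 = 224 + 100915 = 101139$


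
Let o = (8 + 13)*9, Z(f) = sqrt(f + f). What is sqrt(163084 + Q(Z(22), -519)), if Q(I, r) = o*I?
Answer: sqrt(163084 + 378*sqrt(11)) ≈ 405.39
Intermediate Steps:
Z(f) = sqrt(2)*sqrt(f) (Z(f) = sqrt(2*f) = sqrt(2)*sqrt(f))
o = 189 (o = 21*9 = 189)
Q(I, r) = 189*I
sqrt(163084 + Q(Z(22), -519)) = sqrt(163084 + 189*(sqrt(2)*sqrt(22))) = sqrt(163084 + 189*(2*sqrt(11))) = sqrt(163084 + 378*sqrt(11))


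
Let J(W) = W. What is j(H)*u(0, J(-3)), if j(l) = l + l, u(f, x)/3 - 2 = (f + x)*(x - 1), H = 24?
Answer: 2016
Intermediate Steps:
u(f, x) = 6 + 3*(-1 + x)*(f + x) (u(f, x) = 6 + 3*((f + x)*(x - 1)) = 6 + 3*((f + x)*(-1 + x)) = 6 + 3*((-1 + x)*(f + x)) = 6 + 3*(-1 + x)*(f + x))
j(l) = 2*l
j(H)*u(0, J(-3)) = (2*24)*(6 - 3*0 - 3*(-3) + 3*(-3)**2 + 3*0*(-3)) = 48*(6 + 0 + 9 + 3*9 + 0) = 48*(6 + 0 + 9 + 27 + 0) = 48*42 = 2016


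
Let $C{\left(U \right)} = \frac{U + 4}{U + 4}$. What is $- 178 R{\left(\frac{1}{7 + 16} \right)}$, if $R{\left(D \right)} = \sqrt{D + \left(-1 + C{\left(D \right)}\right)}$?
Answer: $- \frac{178 \sqrt{23}}{23} \approx -37.116$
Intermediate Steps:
$C{\left(U \right)} = 1$ ($C{\left(U \right)} = \frac{4 + U}{4 + U} = 1$)
$R{\left(D \right)} = \sqrt{D}$ ($R{\left(D \right)} = \sqrt{D + \left(-1 + 1\right)} = \sqrt{D + 0} = \sqrt{D}$)
$- 178 R{\left(\frac{1}{7 + 16} \right)} = - 178 \sqrt{\frac{1}{7 + 16}} = - 178 \sqrt{\frac{1}{23}} = - \frac{178}{\sqrt{23}} = - 178 \frac{\sqrt{23}}{23} = - \frac{178 \sqrt{23}}{23}$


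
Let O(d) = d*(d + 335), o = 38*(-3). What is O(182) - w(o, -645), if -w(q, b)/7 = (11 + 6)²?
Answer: 96117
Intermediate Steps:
o = -114
O(d) = d*(335 + d)
w(q, b) = -2023 (w(q, b) = -7*(11 + 6)² = -7*17² = -7*289 = -2023)
O(182) - w(o, -645) = 182*(335 + 182) - 1*(-2023) = 182*517 + 2023 = 94094 + 2023 = 96117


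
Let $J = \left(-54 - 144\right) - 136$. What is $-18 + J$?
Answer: $-352$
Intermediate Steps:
$J = -334$ ($J = -198 - 136 = -334$)
$-18 + J = -18 - 334 = -352$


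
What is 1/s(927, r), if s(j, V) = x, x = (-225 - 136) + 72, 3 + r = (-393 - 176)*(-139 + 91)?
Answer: -1/289 ≈ -0.0034602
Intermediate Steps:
r = 27309 (r = -3 + (-393 - 176)*(-139 + 91) = -3 - 569*(-48) = -3 + 27312 = 27309)
x = -289 (x = -361 + 72 = -289)
s(j, V) = -289
1/s(927, r) = 1/(-289) = -1/289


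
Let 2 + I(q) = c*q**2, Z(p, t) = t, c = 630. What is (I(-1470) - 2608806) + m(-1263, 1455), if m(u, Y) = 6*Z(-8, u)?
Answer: 1358750614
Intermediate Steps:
m(u, Y) = 6*u
I(q) = -2 + 630*q**2
(I(-1470) - 2608806) + m(-1263, 1455) = ((-2 + 630*(-1470)**2) - 2608806) + 6*(-1263) = ((-2 + 630*2160900) - 2608806) - 7578 = ((-2 + 1361367000) - 2608806) - 7578 = (1361366998 - 2608806) - 7578 = 1358758192 - 7578 = 1358750614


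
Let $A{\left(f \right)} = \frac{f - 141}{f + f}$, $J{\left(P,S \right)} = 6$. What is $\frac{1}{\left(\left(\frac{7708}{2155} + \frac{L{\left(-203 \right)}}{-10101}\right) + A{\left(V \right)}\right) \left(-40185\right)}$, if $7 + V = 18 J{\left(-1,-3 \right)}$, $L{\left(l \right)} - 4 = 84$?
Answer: $- \frac{146568877}{19849253679672} \approx -7.3841 \cdot 10^{-6}$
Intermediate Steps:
$L{\left(l \right)} = 88$ ($L{\left(l \right)} = 4 + 84 = 88$)
$V = 101$ ($V = -7 + 18 \cdot 6 = -7 + 108 = 101$)
$A{\left(f \right)} = \frac{-141 + f}{2 f}$
$\frac{1}{\left(\left(\frac{7708}{2155} + \frac{L{\left(-203 \right)}}{-10101}\right) + A{\left(V \right)}\right) \left(-40185\right)} = \frac{1}{\left(\left(\frac{7708}{2155} + \frac{88}{-10101}\right) + \frac{-141 + 101}{2 \cdot 101}\right) \left(-40185\right)} = \frac{1}{\left(7708 \cdot \frac{1}{2155} + 88 \left(- \frac{1}{10101}\right)\right) + \frac{1}{2} \cdot \frac{1}{101} \left(-40\right)} \left(- \frac{1}{40185}\right) = \frac{1}{\left(\frac{7708}{2155} - \frac{88}{10101}\right) - \frac{20}{101}} \left(- \frac{1}{40185}\right) = \frac{1}{\frac{77668868}{21767655} - \frac{20}{101}} \left(- \frac{1}{40185}\right) = \frac{1}{\frac{7409202568}{2198533155}} \left(- \frac{1}{40185}\right) = \frac{2198533155}{7409202568} \left(- \frac{1}{40185}\right) = - \frac{146568877}{19849253679672}$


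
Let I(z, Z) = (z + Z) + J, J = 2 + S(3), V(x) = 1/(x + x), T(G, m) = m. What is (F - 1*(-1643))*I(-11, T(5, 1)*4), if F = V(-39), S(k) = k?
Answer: -128153/39 ≈ -3286.0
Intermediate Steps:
V(x) = 1/(2*x)
J = 5 (J = 2 + 3 = 5)
F = -1/78 (F = (½)/(-39) = (½)*(-1/39) = -1/78 ≈ -0.012821)
I(z, Z) = 5 + Z + z (I(z, Z) = (z + Z) + 5 = (Z + z) + 5 = 5 + Z + z)
(F - 1*(-1643))*I(-11, T(5, 1)*4) = (-1/78 - 1*(-1643))*(5 + 1*4 - 11) = (-1/78 + 1643)*(5 + 4 - 11) = (128153/78)*(-2) = -128153/39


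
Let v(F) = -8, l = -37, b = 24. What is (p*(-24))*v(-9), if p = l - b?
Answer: -11712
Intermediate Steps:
p = -61 (p = -37 - 1*24 = -37 - 24 = -61)
(p*(-24))*v(-9) = -61*(-24)*(-8) = 1464*(-8) = -11712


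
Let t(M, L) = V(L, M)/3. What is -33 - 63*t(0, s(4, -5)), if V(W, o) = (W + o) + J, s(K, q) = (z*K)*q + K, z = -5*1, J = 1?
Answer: -2238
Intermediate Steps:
z = -5
s(K, q) = K - 5*K*q (s(K, q) = (-5*K)*q + K = -5*K*q + K = K - 5*K*q)
V(W, o) = 1 + W + o (V(W, o) = (W + o) + 1 = 1 + W + o)
t(M, L) = ⅓ + L/3 + M/3 (t(M, L) = (1 + L + M)/3 = (1 + L + M)*(⅓) = ⅓ + L/3 + M/3)
-33 - 63*t(0, s(4, -5)) = -33 - 63*(⅓ + (4*(1 - 5*(-5)))/3 + (⅓)*0) = -33 - 63*(⅓ + (4*(1 + 25))/3 + 0) = -33 - 63*(⅓ + (4*26)/3 + 0) = -33 - 63*(⅓ + (⅓)*104 + 0) = -33 - 63*(⅓ + 104/3 + 0) = -33 - 63*35 = -33 - 2205 = -2238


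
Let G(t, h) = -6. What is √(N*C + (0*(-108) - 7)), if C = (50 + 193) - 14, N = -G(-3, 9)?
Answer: √1367 ≈ 36.973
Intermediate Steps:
N = 6 (N = -1*(-6) = 6)
C = 229 (C = 243 - 14 = 229)
√(N*C + (0*(-108) - 7)) = √(6*229 + (0*(-108) - 7)) = √(1374 + (0 - 7)) = √(1374 - 7) = √1367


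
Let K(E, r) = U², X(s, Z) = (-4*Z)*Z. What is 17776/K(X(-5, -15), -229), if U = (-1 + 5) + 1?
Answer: 17776/25 ≈ 711.04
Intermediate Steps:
X(s, Z) = -4*Z²
U = 5 (U = 4 + 1 = 5)
K(E, r) = 25 (K(E, r) = 5² = 25)
17776/K(X(-5, -15), -229) = 17776/25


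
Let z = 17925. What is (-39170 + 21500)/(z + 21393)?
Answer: -2945/6553 ≈ -0.44941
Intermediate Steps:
(-39170 + 21500)/(z + 21393) = (-39170 + 21500)/(17925 + 21393) = -17670/39318 = -17670*1/39318 = -2945/6553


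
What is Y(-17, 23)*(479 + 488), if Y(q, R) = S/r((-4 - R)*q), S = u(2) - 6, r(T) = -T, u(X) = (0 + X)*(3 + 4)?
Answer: -7736/459 ≈ -16.854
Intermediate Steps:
u(X) = 7*X (u(X) = X*7 = 7*X)
S = 8 (S = 7*2 - 6 = 14 - 6 = 8)
Y(q, R) = -8/(q*(-4 - R)) (Y(q, R) = 8/((-(-4 - R)*q)) = 8/((-q*(-4 - R))) = 8*(-1/(q*(-4 - R))) = -8/(q*(-4 - R)))
Y(-17, 23)*(479 + 488) = (8/(-17*(4 + 23)))*(479 + 488) = (8*(-1/17)/27)*967 = (8*(-1/17)*(1/27))*967 = -8/459*967 = -7736/459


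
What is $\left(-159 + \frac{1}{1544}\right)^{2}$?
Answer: $\frac{60267795025}{2383936} \approx 25281.0$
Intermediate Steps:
$\left(-159 + \frac{1}{1544}\right)^{2} = \left(- \frac{245495}{1544}\right)^{2} = \frac{60267795025}{2383936}$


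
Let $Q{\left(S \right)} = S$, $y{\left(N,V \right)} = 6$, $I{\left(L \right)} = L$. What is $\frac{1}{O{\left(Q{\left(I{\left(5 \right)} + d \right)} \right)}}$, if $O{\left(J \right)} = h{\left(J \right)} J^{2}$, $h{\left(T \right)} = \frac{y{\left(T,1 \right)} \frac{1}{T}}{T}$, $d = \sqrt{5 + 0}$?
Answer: $\frac{1}{6} \approx 0.16667$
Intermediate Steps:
$d = \sqrt{5} \approx 2.2361$
$h{\left(T \right)} = \frac{6}{T^{2}}$ ($h{\left(T \right)} = \frac{6 \frac{1}{T}}{T} = \frac{6}{T^{2}}$)
$O{\left(J \right)} = 6$ ($O{\left(J \right)} = \frac{6}{J^{2}} J^{2} = 6$)
$\frac{1}{O{\left(Q{\left(I{\left(5 \right)} + d \right)} \right)}} = \frac{1}{6}$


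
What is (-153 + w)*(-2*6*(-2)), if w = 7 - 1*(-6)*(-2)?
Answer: -3792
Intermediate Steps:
w = -5 (w = 7 + 6*(-2) = 7 - 12 = -5)
(-153 + w)*(-2*6*(-2)) = (-153 - 5)*(-2*6*(-2)) = -(-1896)*(-2) = -158*24 = -3792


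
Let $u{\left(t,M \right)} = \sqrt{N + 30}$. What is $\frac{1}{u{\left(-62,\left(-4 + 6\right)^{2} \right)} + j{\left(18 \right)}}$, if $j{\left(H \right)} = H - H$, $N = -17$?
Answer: $\frac{\sqrt{13}}{13} \approx 0.27735$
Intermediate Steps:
$j{\left(H \right)} = 0$
$u{\left(t,M \right)} = \sqrt{13}$ ($u{\left(t,M \right)} = \sqrt{-17 + 30} = \sqrt{13}$)
$\frac{1}{u{\left(-62,\left(-4 + 6\right)^{2} \right)} + j{\left(18 \right)}} = \frac{1}{\sqrt{13} + 0} = \frac{1}{\sqrt{13}} = \frac{\sqrt{13}}{13}$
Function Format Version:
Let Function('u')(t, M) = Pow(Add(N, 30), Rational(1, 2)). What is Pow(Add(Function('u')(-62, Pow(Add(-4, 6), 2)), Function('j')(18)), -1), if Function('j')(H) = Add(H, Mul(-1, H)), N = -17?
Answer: Mul(Rational(1, 13), Pow(13, Rational(1, 2))) ≈ 0.27735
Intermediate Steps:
Function('j')(H) = 0
Function('u')(t, M) = Pow(13, Rational(1, 2)) (Function('u')(t, M) = Pow(Add(-17, 30), Rational(1, 2)) = Pow(13, Rational(1, 2)))
Pow(Add(Function('u')(-62, Pow(Add(-4, 6), 2)), Function('j')(18)), -1) = Pow(Add(Pow(13, Rational(1, 2)), 0), -1) = Pow(Pow(13, Rational(1, 2)), -1) = Mul(Rational(1, 13), Pow(13, Rational(1, 2)))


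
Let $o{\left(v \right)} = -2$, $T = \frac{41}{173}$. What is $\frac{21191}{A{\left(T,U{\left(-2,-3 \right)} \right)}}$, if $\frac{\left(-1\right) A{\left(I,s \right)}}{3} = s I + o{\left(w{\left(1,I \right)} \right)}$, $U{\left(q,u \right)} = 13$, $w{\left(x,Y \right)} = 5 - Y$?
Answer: $- \frac{3666043}{561} \approx -6534.8$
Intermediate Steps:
$T = \frac{41}{173}$ ($T = 41 \cdot \frac{1}{173} = \frac{41}{173} \approx 0.23699$)
$A{\left(I,s \right)} = 6 - 3 I s$ ($A{\left(I,s \right)} = - 3 \left(s I - 2\right) = - 3 \left(I s - 2\right) = - 3 \left(-2 + I s\right) = 6 - 3 I s$)
$\frac{21191}{A{\left(T,U{\left(-2,-3 \right)} \right)}} = \frac{21191}{6 - \frac{123}{173} \cdot 13} = \frac{21191}{6 - \frac{1599}{173}} = \frac{21191}{- \frac{561}{173}} = 21191 \left(- \frac{173}{561}\right) = - \frac{3666043}{561}$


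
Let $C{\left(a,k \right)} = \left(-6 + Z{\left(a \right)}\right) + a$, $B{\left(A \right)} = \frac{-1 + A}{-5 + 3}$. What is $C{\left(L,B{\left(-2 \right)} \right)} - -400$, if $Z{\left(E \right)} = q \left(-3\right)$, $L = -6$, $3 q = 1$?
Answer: $387$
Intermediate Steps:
$q = \frac{1}{3}$ ($q = \frac{1}{3} \cdot 1 = \frac{1}{3} \approx 0.33333$)
$Z{\left(E \right)} = -1$ ($Z{\left(E \right)} = \frac{1}{3} \left(-3\right) = -1$)
$B{\left(A \right)} = \frac{1}{2} - \frac{A}{2}$ ($B{\left(A \right)} = \frac{-1 + A}{-2} = \left(-1 + A\right) \left(- \frac{1}{2}\right) = \frac{1}{2} - \frac{A}{2}$)
$C{\left(a,k \right)} = -7 + a$ ($C{\left(a,k \right)} = \left(-6 - 1\right) + a = -7 + a$)
$C{\left(L,B{\left(-2 \right)} \right)} - -400 = \left(-7 - 6\right) - -400 = -13 + 400 = 387$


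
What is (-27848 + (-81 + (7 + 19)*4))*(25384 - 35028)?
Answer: 268344300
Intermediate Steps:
(-27848 + (-81 + (7 + 19)*4))*(25384 - 35028) = (-27848 + (-81 + 26*4))*(-9644) = (-27848 + (-81 + 104))*(-9644) = (-27848 + 23)*(-9644) = -27825*(-9644) = 268344300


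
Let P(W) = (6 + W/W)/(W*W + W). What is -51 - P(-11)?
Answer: -5617/110 ≈ -51.064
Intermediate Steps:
P(W) = 7/(W + W²) (P(W) = (6 + 1)/(W² + W) = 7/(W + W²))
-51 - P(-11) = -51 - 7/((-11)*(1 - 11)) = -51 - 7*(-1)/(11*(-10)) = -51 - 7*(-1)*(-1)/(11*10) = -51 - 1*7/110 = -51 - 7/110 = -5617/110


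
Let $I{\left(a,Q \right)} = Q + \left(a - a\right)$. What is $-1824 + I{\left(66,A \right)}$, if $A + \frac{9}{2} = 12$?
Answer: $- \frac{3633}{2} \approx -1816.5$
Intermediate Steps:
$A = \frac{15}{2}$ ($A = - \frac{9}{2} + 12 = \frac{15}{2} \approx 7.5$)
$I{\left(a,Q \right)} = Q$ ($I{\left(a,Q \right)} = Q + 0 = Q$)
$-1824 + I{\left(66,A \right)} = -1824 + \frac{15}{2} = - \frac{3633}{2}$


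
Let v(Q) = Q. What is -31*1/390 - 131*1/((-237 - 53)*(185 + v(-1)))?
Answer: -160307/2081040 ≈ -0.077032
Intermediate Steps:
-31*1/390 - 131*1/((-237 - 53)*(185 + v(-1))) = -31*1/390 - 131*1/((-237 - 53)*(185 - 1)) = -31*1/390 - 131/((-290*184)) = -31/390 - 131/(-53360) = -31/390 - 131*(-1/53360) = -31/390 + 131/53360 = -160307/2081040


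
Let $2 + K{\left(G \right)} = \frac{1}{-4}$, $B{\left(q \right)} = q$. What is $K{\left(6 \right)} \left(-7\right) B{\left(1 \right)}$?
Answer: $\frac{63}{4} \approx 15.75$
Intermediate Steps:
$K{\left(G \right)} = - \frac{9}{4}$ ($K{\left(G \right)} = -2 + \frac{1}{-4} = -2 - \frac{1}{4} = - \frac{9}{4}$)
$K{\left(6 \right)} \left(-7\right) B{\left(1 \right)} = \left(- \frac{9}{4}\right) \left(-7\right) 1 = \frac{63}{4} \cdot 1 = \frac{63}{4}$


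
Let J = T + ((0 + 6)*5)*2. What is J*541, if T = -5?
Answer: 29755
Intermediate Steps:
J = 55 (J = -5 + ((0 + 6)*5)*2 = -5 + (6*5)*2 = -5 + 30*2 = -5 + 60 = 55)
J*541 = 55*541 = 29755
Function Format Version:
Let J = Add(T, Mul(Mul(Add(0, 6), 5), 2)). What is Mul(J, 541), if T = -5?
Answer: 29755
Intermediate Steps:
J = 55 (J = Add(-5, Mul(Mul(Add(0, 6), 5), 2)) = Add(-5, Mul(Mul(6, 5), 2)) = Add(-5, Mul(30, 2)) = Add(-5, 60) = 55)
Mul(J, 541) = Mul(55, 541) = 29755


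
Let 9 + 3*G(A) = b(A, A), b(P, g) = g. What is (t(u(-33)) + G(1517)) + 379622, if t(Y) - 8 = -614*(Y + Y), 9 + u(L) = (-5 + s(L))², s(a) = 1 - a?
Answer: -1924690/3 ≈ -6.4156e+5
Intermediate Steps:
G(A) = -3 + A/3
u(L) = -9 + (-4 - L)² (u(L) = -9 + (-5 + (1 - L))² = -9 + (-4 - L)²)
t(Y) = 8 - 1228*Y (t(Y) = 8 - 614*(Y + Y) = 8 - 1228*Y)
(t(u(-33)) + G(1517)) + 379622 = ((8 - 1228*(-9 + (4 - 33)²)) + (-3 + (⅓)*1517)) + 379622 = ((8 - 1228*(-9 + (-29)²)) + (-3 + 1517/3)) + 379622 = ((8 - 1228*(-9 + 841)) + 1508/3) + 379622 = ((8 - 1228*832) + 1508/3) + 379622 = ((8 - 1021696) + 1508/3) + 379622 = (-1021688 + 1508/3) + 379622 = -3063556/3 + 379622 = -1924690/3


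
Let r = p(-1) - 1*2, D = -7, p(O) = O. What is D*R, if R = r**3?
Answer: 189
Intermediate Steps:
r = -3 (r = -1 - 1*2 = -1 - 2 = -3)
R = -27 (R = (-3)**3 = -27)
D*R = -7*(-27) = 189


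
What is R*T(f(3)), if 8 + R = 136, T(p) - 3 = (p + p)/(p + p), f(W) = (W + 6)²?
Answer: 512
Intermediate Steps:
f(W) = (6 + W)²
T(p) = 4 (T(p) = 3 + (p + p)/(p + p) = 3 + (2*p)/((2*p)) = 3 + (2*p)*(1/(2*p)) = 3 + 1 = 4)
R = 128 (R = -8 + 136 = 128)
R*T(f(3)) = 128*4 = 512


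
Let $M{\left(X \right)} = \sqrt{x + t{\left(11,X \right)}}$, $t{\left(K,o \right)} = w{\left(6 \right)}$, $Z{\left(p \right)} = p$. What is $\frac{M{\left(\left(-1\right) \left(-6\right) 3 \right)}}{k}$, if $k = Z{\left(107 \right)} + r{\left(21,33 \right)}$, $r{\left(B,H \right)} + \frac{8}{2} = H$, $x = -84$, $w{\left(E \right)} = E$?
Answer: $\frac{i \sqrt{78}}{136} \approx 0.064939 i$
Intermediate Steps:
$r{\left(B,H \right)} = -4 + H$
$t{\left(K,o \right)} = 6$
$k = 136$ ($k = 107 + \left(-4 + 33\right) = 107 + 29 = 136$)
$M{\left(X \right)} = i \sqrt{78}$ ($M{\left(X \right)} = \sqrt{-84 + 6} = \sqrt{-78} = i \sqrt{78}$)
$\frac{M{\left(\left(-1\right) \left(-6\right) 3 \right)}}{k} = \frac{i \sqrt{78}}{136}$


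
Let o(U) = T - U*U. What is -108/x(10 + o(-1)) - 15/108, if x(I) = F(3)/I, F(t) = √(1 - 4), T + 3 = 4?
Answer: -5/36 + 360*I*√3 ≈ -0.13889 + 623.54*I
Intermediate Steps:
T = 1 (T = -3 + 4 = 1)
o(U) = 1 - U² (o(U) = 1 - U*U = 1 - U²)
F(t) = I*√3 (F(t) = √(-3) = I*√3)
x(I) = I*√3/I (x(I) = (I*√3)/I = I*√3/I)
-108/x(10 + o(-1)) - 15/108 = -108*(-I*√3*(10 + (1 - 1*(-1)²))/3) - 15/108 = -108*(-I*√3*(10 + (1 - 1*1))/3) - 15*1/108 = -108*(-I*√3*(10 + (1 - 1))/3) - 5/36 = -108*(-I*√3*(10 + 0)/3) - 5/36 = -108*(-10*I*√3/3) - 5/36 = -(-360)*I*√3 - 5/36 = 360*I*√3 - 5/36 = -5/36 + 360*I*√3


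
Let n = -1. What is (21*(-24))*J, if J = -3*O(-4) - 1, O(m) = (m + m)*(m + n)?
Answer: 60984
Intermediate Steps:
O(m) = 2*m*(-1 + m) (O(m) = (m + m)*(m - 1) = (2*m)*(-1 + m) = 2*m*(-1 + m))
J = -121 (J = -6*(-4)*(-1 - 4) - 1 = -6*(-4)*(-5) - 1 = -3*40 - 1 = -120 - 1 = -121)
(21*(-24))*J = (21*(-24))*(-121) = -504*(-121) = 60984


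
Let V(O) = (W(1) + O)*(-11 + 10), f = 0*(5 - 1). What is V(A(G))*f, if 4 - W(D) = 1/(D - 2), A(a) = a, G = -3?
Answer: 0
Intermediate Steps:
W(D) = 4 - 1/(-2 + D) (W(D) = 4 - 1/(D - 2) = 4 - 1/(-2 + D))
f = 0 (f = 0*4 = 0)
V(O) = -5 - O (V(O) = ((-9 + 4*1)/(-2 + 1) + O)*(-11 + 10) = ((-9 + 4)/(-1) + O)*(-1) = (-1*(-5) + O)*(-1) = (5 + O)*(-1) = -5 - O)
V(A(G))*f = (-5 - 1*(-3))*0 = (-5 + 3)*0 = -2*0 = 0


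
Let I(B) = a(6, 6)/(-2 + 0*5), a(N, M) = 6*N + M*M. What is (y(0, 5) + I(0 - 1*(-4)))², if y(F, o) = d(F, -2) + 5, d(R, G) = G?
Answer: 1089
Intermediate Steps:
a(N, M) = M² + 6*N (a(N, M) = 6*N + M² = M² + 6*N)
y(F, o) = 3 (y(F, o) = -2 + 5 = 3)
I(B) = -36 (I(B) = (6² + 6*6)/(-2 + 0*5) = (36 + 36)/(-2 + 0) = 72/(-2) = 72*(-½) = -36)
(y(0, 5) + I(0 - 1*(-4)))² = (3 - 36)² = (-33)² = 1089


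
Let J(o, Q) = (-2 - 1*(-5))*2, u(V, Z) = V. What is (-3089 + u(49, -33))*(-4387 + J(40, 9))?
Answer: 13318240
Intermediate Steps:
J(o, Q) = 6 (J(o, Q) = (-2 + 5)*2 = 3*2 = 6)
(-3089 + u(49, -33))*(-4387 + J(40, 9)) = (-3089 + 49)*(-4387 + 6) = -3040*(-4381) = 13318240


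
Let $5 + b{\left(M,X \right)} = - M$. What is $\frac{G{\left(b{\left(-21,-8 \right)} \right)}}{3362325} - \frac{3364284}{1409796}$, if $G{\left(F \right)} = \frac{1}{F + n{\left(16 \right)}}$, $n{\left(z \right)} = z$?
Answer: $- \frac{10054947694439}{4213504298400} \approx -2.3864$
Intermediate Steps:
$b{\left(M,X \right)} = -5 - M$
$G{\left(F \right)} = \frac{1}{16 + F}$ ($G{\left(F \right)} = \frac{1}{F + 16} = \frac{1}{16 + F}$)
$\frac{G{\left(b{\left(-21,-8 \right)} \right)}}{3362325} - \frac{3364284}{1409796} = \frac{1}{\left(16 - -16\right) 3362325} - \frac{3364284}{1409796} = \frac{1}{16 + \left(-5 + 21\right)} \frac{1}{3362325} - \frac{280357}{117483} = \frac{1}{16 + 16} \cdot \frac{1}{3362325} - \frac{280357}{117483} = \frac{1}{32} \cdot \frac{1}{3362325} - \frac{280357}{117483} = \frac{1}{107594400} - \frac{280357}{117483} = - \frac{10054947694439}{4213504298400}$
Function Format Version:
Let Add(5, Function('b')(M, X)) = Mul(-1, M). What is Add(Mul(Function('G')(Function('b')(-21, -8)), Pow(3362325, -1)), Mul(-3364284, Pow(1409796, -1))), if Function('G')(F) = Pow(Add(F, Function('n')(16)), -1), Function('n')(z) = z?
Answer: Rational(-10054947694439, 4213504298400) ≈ -2.3864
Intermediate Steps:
Function('b')(M, X) = Add(-5, Mul(-1, M))
Function('G')(F) = Pow(Add(16, F), -1) (Function('G')(F) = Pow(Add(F, 16), -1) = Pow(Add(16, F), -1))
Add(Mul(Function('G')(Function('b')(-21, -8)), Pow(3362325, -1)), Mul(-3364284, Pow(1409796, -1))) = Add(Mul(Pow(Add(16, Add(-5, Mul(-1, -21))), -1), Pow(3362325, -1)), Mul(-3364284, Pow(1409796, -1))) = Add(Mul(Pow(Add(16, Add(-5, 21)), -1), Rational(1, 3362325)), Mul(-3364284, Rational(1, 1409796))) = Add(Mul(Pow(Add(16, 16), -1), Rational(1, 3362325)), Rational(-280357, 117483)) = Add(Mul(Pow(32, -1), Rational(1, 3362325)), Rational(-280357, 117483)) = Add(Mul(Rational(1, 32), Rational(1, 3362325)), Rational(-280357, 117483)) = Add(Rational(1, 107594400), Rational(-280357, 117483)) = Rational(-10054947694439, 4213504298400)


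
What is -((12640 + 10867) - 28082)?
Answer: 4575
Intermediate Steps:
-((12640 + 10867) - 28082) = -(23507 - 28082) = -1*(-4575) = 4575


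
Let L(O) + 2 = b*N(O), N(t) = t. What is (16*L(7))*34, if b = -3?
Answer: -12512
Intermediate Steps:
L(O) = -2 - 3*O
(16*L(7))*34 = (16*(-2 - 3*7))*34 = (16*(-2 - 21))*34 = (16*(-23))*34 = -368*34 = -12512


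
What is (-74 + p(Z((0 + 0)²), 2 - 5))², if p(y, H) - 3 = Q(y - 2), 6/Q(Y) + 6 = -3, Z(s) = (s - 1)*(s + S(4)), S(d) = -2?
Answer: 46225/9 ≈ 5136.1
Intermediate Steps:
Z(s) = (-1 + s)*(-2 + s) (Z(s) = (s - 1)*(s - 2) = (-1 + s)*(-2 + s))
Q(Y) = -⅔ (Q(Y) = 6/(-6 - 3) = 6/(-9) = 6*(-⅑) = -⅔)
p(y, H) = 7/3 (p(y, H) = 3 - ⅔ = 7/3)
(-74 + p(Z((0 + 0)²), 2 - 5))² = (-74 + 7/3)² = (-215/3)² = 46225/9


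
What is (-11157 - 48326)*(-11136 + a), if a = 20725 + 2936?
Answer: -745024575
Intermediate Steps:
a = 23661
(-11157 - 48326)*(-11136 + a) = (-11157 - 48326)*(-11136 + 23661) = -59483*12525 = -745024575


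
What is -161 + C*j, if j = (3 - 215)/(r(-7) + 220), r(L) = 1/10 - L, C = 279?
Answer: -319037/757 ≈ -421.45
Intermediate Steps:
r(L) = ⅒ - L
j = -2120/2271 (j = (3 - 215)/((⅒ - 1*(-7)) + 220) = -212/((⅒ + 7) + 220) = -212/(71/10 + 220) = -212/2271/10 = -212*10/2271 = -2120/2271 ≈ -0.93351)
-161 + C*j = -161 + 279*(-2120/2271) = -161 - 197160/757 = -319037/757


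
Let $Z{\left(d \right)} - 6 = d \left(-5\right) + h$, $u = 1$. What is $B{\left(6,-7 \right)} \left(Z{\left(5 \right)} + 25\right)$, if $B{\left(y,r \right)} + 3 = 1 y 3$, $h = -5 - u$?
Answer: $0$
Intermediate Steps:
$h = -6$ ($h = -5 - 1 = -6$)
$B{\left(y,r \right)} = -3 + 3 y$ ($B{\left(y,r \right)} = -3 + 1 y 3 = -3 + y 3 = -3 + 3 y$)
$Z{\left(d \right)} = - 5 d$ ($Z{\left(d \right)} = 6 + \left(d \left(-5\right) - 6\right) = 6 - \left(6 + 5 d\right) = - 5 d$)
$B{\left(6,-7 \right)} \left(Z{\left(5 \right)} + 25\right) = \left(-3 + 3 \cdot 6\right) \left(\left(-5\right) 5 + 25\right) = \left(-3 + 18\right) \left(-25 + 25\right) = 15 \cdot 0 = 0$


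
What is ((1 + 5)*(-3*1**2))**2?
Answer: 324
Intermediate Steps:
((1 + 5)*(-3*1**2))**2 = (6*(-3*1))**2 = (6*(-3))**2 = (-18)**2 = 324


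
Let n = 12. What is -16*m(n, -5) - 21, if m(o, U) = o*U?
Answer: 939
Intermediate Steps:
m(o, U) = U*o
-16*m(n, -5) - 21 = -(-80)*12 - 21 = -16*(-60) - 21 = 960 - 21 = 939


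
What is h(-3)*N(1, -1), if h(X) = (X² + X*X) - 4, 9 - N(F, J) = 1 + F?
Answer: 98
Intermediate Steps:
N(F, J) = 8 - F (N(F, J) = 9 - (1 + F) = 9 + (-1 - F) = 8 - F)
h(X) = -4 + 2*X² (h(X) = (X² + X²) - 4 = 2*X² - 4 = -4 + 2*X²)
h(-3)*N(1, -1) = (-4 + 2*(-3)²)*(8 - 1*1) = (-4 + 2*9)*(8 - 1) = (-4 + 18)*7 = 14*7 = 98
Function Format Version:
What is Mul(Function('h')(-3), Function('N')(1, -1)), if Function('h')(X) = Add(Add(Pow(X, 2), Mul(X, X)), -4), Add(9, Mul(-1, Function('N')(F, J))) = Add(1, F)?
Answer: 98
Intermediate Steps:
Function('N')(F, J) = Add(8, Mul(-1, F)) (Function('N')(F, J) = Add(9, Mul(-1, Add(1, F))) = Add(9, Add(-1, Mul(-1, F))) = Add(8, Mul(-1, F)))
Function('h')(X) = Add(-4, Mul(2, Pow(X, 2))) (Function('h')(X) = Add(Add(Pow(X, 2), Pow(X, 2)), -4) = Add(Mul(2, Pow(X, 2)), -4) = Add(-4, Mul(2, Pow(X, 2))))
Mul(Function('h')(-3), Function('N')(1, -1)) = Mul(Add(-4, Mul(2, Pow(-3, 2))), Add(8, Mul(-1, 1))) = Mul(Add(-4, Mul(2, 9)), Add(8, -1)) = Mul(Add(-4, 18), 7) = Mul(14, 7) = 98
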